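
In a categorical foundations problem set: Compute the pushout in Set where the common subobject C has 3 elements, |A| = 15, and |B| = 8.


The pushout A +_C B identifies the images of C in A and B.
|A +_C B| = |A| + |B| - |C| (for injections).
= 15 + 8 - 3 = 20

20


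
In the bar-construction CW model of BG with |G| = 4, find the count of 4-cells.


In the bar-construction CW model of BG, the n-cells are indexed by
n-tuples [g_1|...|g_n] of non-identity elements of G (degenerate
simplices with some g_i = e do not contribute cells), so there are
(|G| - 1)^n n-cells.
For dim = 4 with |G| = 4:
cells = (4 - 1)^4 = 3^4 = 81

81


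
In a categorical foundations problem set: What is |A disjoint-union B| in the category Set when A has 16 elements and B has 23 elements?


In Set, the coproduct A + B is the disjoint union.
|A + B| = |A| + |B| = 16 + 23 = 39

39


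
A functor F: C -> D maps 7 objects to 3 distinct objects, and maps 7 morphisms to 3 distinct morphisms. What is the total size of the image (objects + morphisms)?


The image of F consists of distinct objects and distinct morphisms.
|Im(F)| on objects = 3
|Im(F)| on morphisms = 3
Total image cardinality = 3 + 3 = 6

6


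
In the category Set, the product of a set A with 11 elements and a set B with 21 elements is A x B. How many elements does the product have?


In Set, the product A x B is the Cartesian product.
By the universal property, |A x B| = |A| * |B|.
|A x B| = 11 * 21 = 231

231


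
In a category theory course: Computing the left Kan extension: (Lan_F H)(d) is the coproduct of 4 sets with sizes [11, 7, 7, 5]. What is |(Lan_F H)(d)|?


Pointwise, the left Kan extension (Lan_F H)(d) is the colimit, indexed
by the comma category (F downarrow d), of H composed with the
projection (F downarrow d) -> C. Here that colimit is given
as a coproduct (disjoint union) of sets, so its cardinality is the
sum of the sizes of the summands.
Coproduct of sets with sizes: 11 + 7 + 7 + 5
= 30

30


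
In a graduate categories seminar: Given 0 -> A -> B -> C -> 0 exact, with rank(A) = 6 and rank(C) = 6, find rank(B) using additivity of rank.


For a short exact sequence 0 -> A -> B -> C -> 0,
rank is additive: rank(B) = rank(A) + rank(C).
rank(B) = 6 + 6 = 12

12


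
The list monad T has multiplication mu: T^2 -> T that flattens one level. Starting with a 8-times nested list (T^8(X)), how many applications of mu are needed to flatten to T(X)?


Each application of mu: T^2 -> T removes one layer of nesting.
Starting at depth 8 (i.e., T^8(X)), we need to reach T(X).
Number of mu applications = 8 - 1 = 7

7


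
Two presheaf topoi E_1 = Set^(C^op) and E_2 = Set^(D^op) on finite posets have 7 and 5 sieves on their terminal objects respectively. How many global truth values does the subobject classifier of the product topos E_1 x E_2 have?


In a product of presheaf topoi E_1 x E_2, the subobject classifier
is Omega = Omega_1 x Omega_2 (componentwise), so
|Omega(top)| = |Omega_1(top_1)| * |Omega_2(top_2)|.
= 7 * 5 = 35.

35


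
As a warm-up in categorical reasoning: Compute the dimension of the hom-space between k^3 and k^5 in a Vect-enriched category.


In Vect-enriched categories, Hom(k^n, k^m) is the space of m x n matrices.
dim(Hom(k^3, k^5)) = 5 * 3 = 15

15


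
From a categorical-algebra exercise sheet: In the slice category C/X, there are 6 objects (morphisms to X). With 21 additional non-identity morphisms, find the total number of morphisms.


In the slice category C/X, objects are morphisms to X.
Identity morphisms: 6 (one per object of C/X).
Non-identity morphisms: 21.
Total = 6 + 21 = 27

27


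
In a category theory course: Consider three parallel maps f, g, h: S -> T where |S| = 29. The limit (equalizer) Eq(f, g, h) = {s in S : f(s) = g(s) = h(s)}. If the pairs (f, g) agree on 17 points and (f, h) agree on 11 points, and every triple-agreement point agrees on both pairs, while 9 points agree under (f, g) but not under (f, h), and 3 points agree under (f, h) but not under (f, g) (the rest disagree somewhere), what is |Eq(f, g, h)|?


Eq(f, g, h) is the triple-agreement set: points in S where all three
maps take the same value. Using inclusion-exclusion on the pairwise data:
Pair (f, g) agrees on 17 points; pair (f, h) on 11 points.
Points agreeing under (f, g) but not (f, h) = 9; under (f, h) but not (f, g) = 3.
Triple-agreement = agreement-in-(f, g) minus points that agree under (f, g) but not (f, h):
|Eq(f, g, h)| = 17 - 9 = 8
(cross-check via (f, h): 11 - 3 = 8.)

8


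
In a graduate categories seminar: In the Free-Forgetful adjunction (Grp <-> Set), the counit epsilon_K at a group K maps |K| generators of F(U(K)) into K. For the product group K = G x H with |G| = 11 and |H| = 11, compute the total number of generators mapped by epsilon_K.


The counit epsilon_K: F(U(K)) -> K of the Free-Forgetful adjunction
maps |K| generators of F(U(K)) into K. For K = G x H (the product group),
|G x H| = |G| * |H|.
Total generators mapped = 11 * 11 = 121.

121


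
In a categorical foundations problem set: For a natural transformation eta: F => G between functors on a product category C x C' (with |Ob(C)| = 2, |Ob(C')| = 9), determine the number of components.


A natural transformation eta: F => G assigns one component morphism per
object of the domain category.
The domain is the product category C x C', so
|Ob(C x C')| = |Ob(C)| * |Ob(C')| = 2 * 9 = 18.
Therefore eta has 18 component morphisms.

18


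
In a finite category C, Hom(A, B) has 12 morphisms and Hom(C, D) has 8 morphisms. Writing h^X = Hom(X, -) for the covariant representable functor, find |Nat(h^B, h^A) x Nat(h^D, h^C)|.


By the Yoneda lemma, Nat(h^B, h^A) is isomorphic to Hom(A, B),
so |Nat(h^B, h^A)| = |Hom(A, B)| and |Nat(h^D, h^C)| = |Hom(C, D)|.
|Hom(A, B)| = 12, |Hom(C, D)| = 8.
|Nat(h^B, h^A) x Nat(h^D, h^C)| = 12 * 8 = 96

96


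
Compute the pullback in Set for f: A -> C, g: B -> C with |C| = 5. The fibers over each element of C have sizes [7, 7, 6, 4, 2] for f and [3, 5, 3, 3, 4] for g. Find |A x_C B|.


The pullback A x_C B consists of pairs (a, b) with f(a) = g(b).
For each element c in C, the fiber product has |f^-1(c)| * |g^-1(c)| elements.
Summing over C: 7 * 3 + 7 * 5 + 6 * 3 + 4 * 3 + 2 * 4
= 21 + 35 + 18 + 12 + 8 = 94

94


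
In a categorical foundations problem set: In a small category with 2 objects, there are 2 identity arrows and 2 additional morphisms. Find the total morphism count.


Each object has an identity morphism, giving 2 identities.
Adding the 2 non-identity morphisms:
Total = 2 + 2 = 4

4


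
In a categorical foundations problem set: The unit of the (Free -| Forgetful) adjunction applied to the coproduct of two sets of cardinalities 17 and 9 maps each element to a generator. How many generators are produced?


The unit eta_X: X -> U(F(X)) of the Free-Forgetful adjunction
maps each element of X to a generator of F(X). For X = S + T (disjoint
union in Set), |S + T| = |S| + |T|.
Total mappings = 17 + 9 = 26.

26


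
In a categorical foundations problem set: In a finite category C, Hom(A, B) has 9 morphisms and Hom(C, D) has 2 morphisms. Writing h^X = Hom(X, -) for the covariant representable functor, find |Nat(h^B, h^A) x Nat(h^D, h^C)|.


By the Yoneda lemma, Nat(h^B, h^A) is isomorphic to Hom(A, B),
so |Nat(h^B, h^A)| = |Hom(A, B)| and |Nat(h^D, h^C)| = |Hom(C, D)|.
|Hom(A, B)| = 9, |Hom(C, D)| = 2.
|Nat(h^B, h^A) x Nat(h^D, h^C)| = 9 * 2 = 18

18


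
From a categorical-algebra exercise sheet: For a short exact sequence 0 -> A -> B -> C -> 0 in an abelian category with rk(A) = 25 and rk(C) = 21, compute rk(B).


For a short exact sequence 0 -> A -> B -> C -> 0,
rank is additive: rank(B) = rank(A) + rank(C).
rank(B) = 25 + 21 = 46

46


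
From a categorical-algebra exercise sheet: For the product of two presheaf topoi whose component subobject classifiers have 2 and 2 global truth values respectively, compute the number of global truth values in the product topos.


In a product of presheaf topoi E_1 x E_2, the subobject classifier
is Omega = Omega_1 x Omega_2 (componentwise), so
|Omega(top)| = |Omega_1(top_1)| * |Omega_2(top_2)|.
= 2 * 2 = 4.

4


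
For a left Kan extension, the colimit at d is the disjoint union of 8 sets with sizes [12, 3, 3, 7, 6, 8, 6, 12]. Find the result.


Pointwise, the left Kan extension (Lan_F H)(d) is the colimit, indexed
by the comma category (F downarrow d), of H composed with the
projection (F downarrow d) -> C. Here that colimit is given
as a coproduct (disjoint union) of sets, so its cardinality is the
sum of the sizes of the summands.
Coproduct of sets with sizes: 12 + 3 + 3 + 7 + 6 + 8 + 6 + 12
= 57

57


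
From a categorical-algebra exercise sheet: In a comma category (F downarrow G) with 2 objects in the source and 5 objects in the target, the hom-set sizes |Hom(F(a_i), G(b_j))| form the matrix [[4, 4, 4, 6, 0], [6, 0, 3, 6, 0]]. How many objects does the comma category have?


Objects of (F downarrow G) are triples (a, b, h: F(a)->G(b)).
The count equals the sum of all entries in the hom-matrix.
sum(row 0) = 18
sum(row 1) = 15
Grand total = 33

33


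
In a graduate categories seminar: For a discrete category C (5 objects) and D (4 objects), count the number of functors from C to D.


A functor from a discrete category C to D is determined by
where each object maps. Each of the 5 objects of C can map
to any of the 4 objects of D independently.
Number of functors = 4^5 = 1024

1024


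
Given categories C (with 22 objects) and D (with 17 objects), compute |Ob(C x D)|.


The product category C x D has objects that are pairs (c, d).
Number of pairs = |Ob(C)| * |Ob(D)| = 22 * 17 = 374

374


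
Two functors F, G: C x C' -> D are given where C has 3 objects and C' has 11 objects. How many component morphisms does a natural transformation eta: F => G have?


A natural transformation eta: F => G assigns one component morphism per
object of the domain category.
The domain is the product category C x C', so
|Ob(C x C')| = |Ob(C)| * |Ob(C')| = 3 * 11 = 33.
Therefore eta has 33 component morphisms.

33


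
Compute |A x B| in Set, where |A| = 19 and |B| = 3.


In Set, the product A x B is the Cartesian product.
By the universal property, |A x B| = |A| * |B|.
|A x B| = 19 * 3 = 57

57


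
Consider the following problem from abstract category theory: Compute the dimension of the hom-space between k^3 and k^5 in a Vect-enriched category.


In Vect-enriched categories, Hom(k^n, k^m) is the space of m x n matrices.
dim(Hom(k^3, k^5)) = 5 * 3 = 15

15


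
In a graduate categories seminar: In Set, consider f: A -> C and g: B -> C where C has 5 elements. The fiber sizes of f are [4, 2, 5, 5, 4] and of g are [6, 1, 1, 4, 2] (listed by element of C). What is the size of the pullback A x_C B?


The pullback A x_C B consists of pairs (a, b) with f(a) = g(b).
For each element c in C, the fiber product has |f^-1(c)| * |g^-1(c)| elements.
Summing over C: 4 * 6 + 2 * 1 + 5 * 1 + 5 * 4 + 4 * 2
= 24 + 2 + 5 + 20 + 8 = 59

59


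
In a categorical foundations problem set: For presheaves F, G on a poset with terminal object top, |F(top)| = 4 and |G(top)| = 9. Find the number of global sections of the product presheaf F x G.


Global sections of a presheaf on a poset with terminal top satisfy
Gamma(H) ~ H(top). Presheaves admit pointwise products, so
(F x G)(top) = F(top) x G(top) (Cartesian product).
|Gamma(F x G)| = |F(top)| * |G(top)| = 4 * 9 = 36.

36


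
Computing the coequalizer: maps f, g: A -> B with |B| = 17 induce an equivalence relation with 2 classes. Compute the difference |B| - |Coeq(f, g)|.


The coequalizer Coeq(f, g) = B / ~ has one element per equivalence class.
|B| = 17, |Coeq(f, g)| = 2.
|B| - |Coeq(f, g)| = 17 - 2 = 15.

15


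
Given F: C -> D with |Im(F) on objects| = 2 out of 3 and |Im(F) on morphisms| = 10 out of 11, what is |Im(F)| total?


The image of F consists of distinct objects and distinct morphisms.
|Im(F)| on objects = 2
|Im(F)| on morphisms = 10
Total image cardinality = 2 + 10 = 12

12


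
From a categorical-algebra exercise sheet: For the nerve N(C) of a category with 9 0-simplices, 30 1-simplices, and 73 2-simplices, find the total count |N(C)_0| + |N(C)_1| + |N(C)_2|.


The 2-skeleton of the nerve N(C) consists of simplices in dimensions 0, 1, 2:
  |N(C)_0| = 9 (objects)
  |N(C)_1| = 30 (morphisms)
  |N(C)_2| = 73 (composable pairs)
Total = 9 + 30 + 73 = 112

112


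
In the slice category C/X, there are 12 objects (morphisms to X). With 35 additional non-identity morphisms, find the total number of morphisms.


In the slice category C/X, objects are morphisms to X.
Identity morphisms: 12 (one per object of C/X).
Non-identity morphisms: 35.
Total = 12 + 35 = 47

47


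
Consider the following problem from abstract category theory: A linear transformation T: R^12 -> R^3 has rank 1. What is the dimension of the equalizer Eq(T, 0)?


The equalizer of f and the zero map is ker(f).
By the rank-nullity theorem: dim(ker(f)) = dim(domain) - rank(f).
dim(ker(f)) = 12 - 1 = 11

11


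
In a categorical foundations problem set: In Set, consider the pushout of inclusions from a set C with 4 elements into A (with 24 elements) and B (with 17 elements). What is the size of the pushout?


The pushout A +_C B identifies the images of C in A and B.
|A +_C B| = |A| + |B| - |C| (for injections).
= 24 + 17 - 4 = 37

37


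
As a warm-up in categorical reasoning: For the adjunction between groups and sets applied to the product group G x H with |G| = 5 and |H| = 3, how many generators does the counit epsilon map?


The counit epsilon_K: F(U(K)) -> K of the Free-Forgetful adjunction
maps |K| generators of F(U(K)) into K. For K = G x H (the product group),
|G x H| = |G| * |H|.
Total generators mapped = 5 * 3 = 15.

15


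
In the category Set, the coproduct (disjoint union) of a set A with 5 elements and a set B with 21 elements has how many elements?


In Set, the coproduct A + B is the disjoint union.
|A + B| = |A| + |B| = 5 + 21 = 26

26


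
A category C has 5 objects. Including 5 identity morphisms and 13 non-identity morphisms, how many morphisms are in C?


Each object has an identity morphism, giving 5 identities.
Adding the 13 non-identity morphisms:
Total = 5 + 13 = 18

18


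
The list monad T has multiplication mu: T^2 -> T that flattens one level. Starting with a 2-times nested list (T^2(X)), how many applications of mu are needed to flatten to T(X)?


Each application of mu: T^2 -> T removes one layer of nesting.
Starting at depth 2 (i.e., T^2(X)), we need to reach T(X).
Number of mu applications = 2 - 1 = 1

1


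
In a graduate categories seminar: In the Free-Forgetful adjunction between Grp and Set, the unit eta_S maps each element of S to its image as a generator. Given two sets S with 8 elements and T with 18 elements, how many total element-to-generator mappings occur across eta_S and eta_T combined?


The unit eta_X: X -> U(F(X)) of the Free-Forgetful adjunction
maps each element of X to a generator of F(X). For X = S + T (disjoint
union in Set), |S + T| = |S| + |T|.
Total mappings = 8 + 18 = 26.

26


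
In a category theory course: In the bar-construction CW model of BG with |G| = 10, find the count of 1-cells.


In the bar-construction CW model of BG, the n-cells are indexed by
n-tuples [g_1|...|g_n] of non-identity elements of G (degenerate
simplices with some g_i = e do not contribute cells), so there are
(|G| - 1)^n n-cells.
For dim = 1 with |G| = 10:
cells = (10 - 1)^1 = 9^1 = 9

9


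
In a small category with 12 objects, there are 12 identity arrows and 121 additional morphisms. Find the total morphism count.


Each object has an identity morphism, giving 12 identities.
Adding the 121 non-identity morphisms:
Total = 12 + 121 = 133

133


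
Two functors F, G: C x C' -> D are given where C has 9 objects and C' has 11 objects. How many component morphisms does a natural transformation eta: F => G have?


A natural transformation eta: F => G assigns one component morphism per
object of the domain category.
The domain is the product category C x C', so
|Ob(C x C')| = |Ob(C)| * |Ob(C')| = 9 * 11 = 99.
Therefore eta has 99 component morphisms.

99


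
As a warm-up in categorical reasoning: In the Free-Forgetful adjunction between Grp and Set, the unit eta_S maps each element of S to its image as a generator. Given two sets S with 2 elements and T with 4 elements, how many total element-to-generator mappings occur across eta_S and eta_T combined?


The unit eta_X: X -> U(F(X)) of the Free-Forgetful adjunction
maps each element of X to a generator of F(X). For X = S + T (disjoint
union in Set), |S + T| = |S| + |T|.
Total mappings = 2 + 4 = 6.

6


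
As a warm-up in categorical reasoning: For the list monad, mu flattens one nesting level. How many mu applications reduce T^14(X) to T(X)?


Each application of mu: T^2 -> T removes one layer of nesting.
Starting at depth 14 (i.e., T^14(X)), we need to reach T(X).
Number of mu applications = 14 - 1 = 13

13


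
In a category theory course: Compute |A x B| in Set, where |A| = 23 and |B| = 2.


In Set, the product A x B is the Cartesian product.
By the universal property, |A x B| = |A| * |B|.
|A x B| = 23 * 2 = 46

46


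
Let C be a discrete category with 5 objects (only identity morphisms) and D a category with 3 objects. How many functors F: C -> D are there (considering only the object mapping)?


A functor from a discrete category C to D is determined by
where each object maps. Each of the 5 objects of C can map
to any of the 3 objects of D independently.
Number of functors = 3^5 = 243

243


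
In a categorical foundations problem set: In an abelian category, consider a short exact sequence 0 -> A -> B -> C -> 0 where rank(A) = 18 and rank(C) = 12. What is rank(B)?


For a short exact sequence 0 -> A -> B -> C -> 0,
rank is additive: rank(B) = rank(A) + rank(C).
rank(B) = 18 + 12 = 30

30


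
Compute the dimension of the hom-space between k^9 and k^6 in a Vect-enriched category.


In Vect-enriched categories, Hom(k^n, k^m) is the space of m x n matrices.
dim(Hom(k^9, k^6)) = 6 * 9 = 54

54


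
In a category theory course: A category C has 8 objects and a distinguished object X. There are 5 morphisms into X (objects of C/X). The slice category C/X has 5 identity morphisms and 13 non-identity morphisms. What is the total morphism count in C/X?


In the slice category C/X, objects are morphisms to X.
Identity morphisms: 5 (one per object of C/X).
Non-identity morphisms: 13.
Total = 5 + 13 = 18

18


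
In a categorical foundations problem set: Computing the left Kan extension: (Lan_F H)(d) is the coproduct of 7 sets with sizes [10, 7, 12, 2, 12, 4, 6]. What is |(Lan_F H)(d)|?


Pointwise, the left Kan extension (Lan_F H)(d) is the colimit, indexed
by the comma category (F downarrow d), of H composed with the
projection (F downarrow d) -> C. Here that colimit is given
as a coproduct (disjoint union) of sets, so its cardinality is the
sum of the sizes of the summands.
Coproduct of sets with sizes: 10 + 7 + 12 + 2 + 12 + 4 + 6
= 53

53


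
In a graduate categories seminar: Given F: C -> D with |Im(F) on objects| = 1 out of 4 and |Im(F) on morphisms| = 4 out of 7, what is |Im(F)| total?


The image of F consists of distinct objects and distinct morphisms.
|Im(F)| on objects = 1
|Im(F)| on morphisms = 4
Total image cardinality = 1 + 4 = 5

5


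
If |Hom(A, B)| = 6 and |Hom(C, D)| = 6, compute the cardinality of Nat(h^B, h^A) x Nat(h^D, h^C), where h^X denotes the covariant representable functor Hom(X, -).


By the Yoneda lemma, Nat(h^B, h^A) is isomorphic to Hom(A, B),
so |Nat(h^B, h^A)| = |Hom(A, B)| and |Nat(h^D, h^C)| = |Hom(C, D)|.
|Hom(A, B)| = 6, |Hom(C, D)| = 6.
|Nat(h^B, h^A) x Nat(h^D, h^C)| = 6 * 6 = 36

36


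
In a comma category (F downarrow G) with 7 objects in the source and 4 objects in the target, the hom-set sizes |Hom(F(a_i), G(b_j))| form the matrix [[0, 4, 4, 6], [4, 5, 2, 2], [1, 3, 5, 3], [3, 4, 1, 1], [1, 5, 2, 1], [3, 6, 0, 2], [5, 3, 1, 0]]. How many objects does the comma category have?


Objects of (F downarrow G) are triples (a, b, h: F(a)->G(b)).
The count equals the sum of all entries in the hom-matrix.
sum(row 0) = 14
sum(row 1) = 13
sum(row 2) = 12
sum(row 3) = 9
sum(row 4) = 9
sum(row 5) = 11
sum(row 6) = 9
Grand total = 77

77


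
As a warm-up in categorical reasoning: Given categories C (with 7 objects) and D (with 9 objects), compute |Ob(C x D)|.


The product category C x D has objects that are pairs (c, d).
Number of pairs = |Ob(C)| * |Ob(D)| = 7 * 9 = 63

63


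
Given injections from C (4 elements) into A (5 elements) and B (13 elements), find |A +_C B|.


The pushout A +_C B identifies the images of C in A and B.
|A +_C B| = |A| + |B| - |C| (for injections).
= 5 + 13 - 4 = 14

14


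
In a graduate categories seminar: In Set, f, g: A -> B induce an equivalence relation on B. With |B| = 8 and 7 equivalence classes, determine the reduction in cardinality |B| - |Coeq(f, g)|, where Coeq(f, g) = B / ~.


The coequalizer Coeq(f, g) = B / ~ has one element per equivalence class.
|B| = 8, |Coeq(f, g)| = 7.
|B| - |Coeq(f, g)| = 8 - 7 = 1.

1


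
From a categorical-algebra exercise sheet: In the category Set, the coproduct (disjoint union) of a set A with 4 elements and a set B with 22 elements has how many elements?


In Set, the coproduct A + B is the disjoint union.
|A + B| = |A| + |B| = 4 + 22 = 26

26


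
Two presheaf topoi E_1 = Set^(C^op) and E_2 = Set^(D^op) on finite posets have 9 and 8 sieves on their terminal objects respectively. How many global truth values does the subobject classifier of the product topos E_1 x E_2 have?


In a product of presheaf topoi E_1 x E_2, the subobject classifier
is Omega = Omega_1 x Omega_2 (componentwise), so
|Omega(top)| = |Omega_1(top_1)| * |Omega_2(top_2)|.
= 9 * 8 = 72.

72


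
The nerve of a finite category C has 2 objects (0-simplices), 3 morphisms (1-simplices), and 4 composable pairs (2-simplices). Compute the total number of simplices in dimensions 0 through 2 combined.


The 2-skeleton of the nerve N(C) consists of simplices in dimensions 0, 1, 2:
  |N(C)_0| = 2 (objects)
  |N(C)_1| = 3 (morphisms)
  |N(C)_2| = 4 (composable pairs)
Total = 2 + 3 + 4 = 9

9


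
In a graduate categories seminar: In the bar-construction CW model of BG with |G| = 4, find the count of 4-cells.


In the bar-construction CW model of BG, the n-cells are indexed by
n-tuples [g_1|...|g_n] of non-identity elements of G (degenerate
simplices with some g_i = e do not contribute cells), so there are
(|G| - 1)^n n-cells.
For dim = 4 with |G| = 4:
cells = (4 - 1)^4 = 3^4 = 81

81


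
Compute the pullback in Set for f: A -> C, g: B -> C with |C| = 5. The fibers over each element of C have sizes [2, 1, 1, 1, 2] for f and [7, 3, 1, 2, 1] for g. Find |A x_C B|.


The pullback A x_C B consists of pairs (a, b) with f(a) = g(b).
For each element c in C, the fiber product has |f^-1(c)| * |g^-1(c)| elements.
Summing over C: 2 * 7 + 1 * 3 + 1 * 1 + 1 * 2 + 2 * 1
= 14 + 3 + 1 + 2 + 2 = 22

22


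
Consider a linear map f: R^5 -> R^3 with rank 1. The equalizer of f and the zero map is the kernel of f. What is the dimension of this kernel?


The equalizer of f and the zero map is ker(f).
By the rank-nullity theorem: dim(ker(f)) = dim(domain) - rank(f).
dim(ker(f)) = 5 - 1 = 4

4


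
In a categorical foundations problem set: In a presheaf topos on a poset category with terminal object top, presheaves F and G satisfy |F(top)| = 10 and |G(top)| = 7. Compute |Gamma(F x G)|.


Global sections of a presheaf on a poset with terminal top satisfy
Gamma(H) ~ H(top). Presheaves admit pointwise products, so
(F x G)(top) = F(top) x G(top) (Cartesian product).
|Gamma(F x G)| = |F(top)| * |G(top)| = 10 * 7 = 70.

70


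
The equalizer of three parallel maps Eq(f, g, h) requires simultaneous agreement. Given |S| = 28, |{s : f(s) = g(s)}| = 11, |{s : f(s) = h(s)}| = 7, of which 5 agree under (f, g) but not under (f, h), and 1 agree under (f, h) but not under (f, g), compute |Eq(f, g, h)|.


Eq(f, g, h) is the triple-agreement set: points in S where all three
maps take the same value. Using inclusion-exclusion on the pairwise data:
Pair (f, g) agrees on 11 points; pair (f, h) on 7 points.
Points agreeing under (f, g) but not (f, h) = 5; under (f, h) but not (f, g) = 1.
Triple-agreement = agreement-in-(f, g) minus points that agree under (f, g) but not (f, h):
|Eq(f, g, h)| = 11 - 5 = 6
(cross-check via (f, h): 7 - 1 = 6.)

6


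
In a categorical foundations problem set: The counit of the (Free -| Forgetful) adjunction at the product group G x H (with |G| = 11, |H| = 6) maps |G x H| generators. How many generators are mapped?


The counit epsilon_K: F(U(K)) -> K of the Free-Forgetful adjunction
maps |K| generators of F(U(K)) into K. For K = G x H (the product group),
|G x H| = |G| * |H|.
Total generators mapped = 11 * 6 = 66.

66


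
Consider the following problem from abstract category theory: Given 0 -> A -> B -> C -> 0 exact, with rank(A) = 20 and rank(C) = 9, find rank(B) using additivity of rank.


For a short exact sequence 0 -> A -> B -> C -> 0,
rank is additive: rank(B) = rank(A) + rank(C).
rank(B) = 20 + 9 = 29

29


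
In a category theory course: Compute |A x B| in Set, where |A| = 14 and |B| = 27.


In Set, the product A x B is the Cartesian product.
By the universal property, |A x B| = |A| * |B|.
|A x B| = 14 * 27 = 378

378


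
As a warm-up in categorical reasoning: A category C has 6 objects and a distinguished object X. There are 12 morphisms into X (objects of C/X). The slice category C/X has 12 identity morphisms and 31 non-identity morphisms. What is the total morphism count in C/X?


In the slice category C/X, objects are morphisms to X.
Identity morphisms: 12 (one per object of C/X).
Non-identity morphisms: 31.
Total = 12 + 31 = 43

43


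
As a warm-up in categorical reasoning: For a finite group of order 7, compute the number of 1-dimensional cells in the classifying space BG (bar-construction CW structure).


In the bar-construction CW model of BG, the n-cells are indexed by
n-tuples [g_1|...|g_n] of non-identity elements of G (degenerate
simplices with some g_i = e do not contribute cells), so there are
(|G| - 1)^n n-cells.
For dim = 1 with |G| = 7:
cells = (7 - 1)^1 = 6^1 = 6

6


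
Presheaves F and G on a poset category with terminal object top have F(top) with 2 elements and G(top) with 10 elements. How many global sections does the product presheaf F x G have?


Global sections of a presheaf on a poset with terminal top satisfy
Gamma(H) ~ H(top). Presheaves admit pointwise products, so
(F x G)(top) = F(top) x G(top) (Cartesian product).
|Gamma(F x G)| = |F(top)| * |G(top)| = 2 * 10 = 20.

20


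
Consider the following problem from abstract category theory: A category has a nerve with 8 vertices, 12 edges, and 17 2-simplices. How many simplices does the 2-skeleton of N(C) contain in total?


The 2-skeleton of the nerve N(C) consists of simplices in dimensions 0, 1, 2:
  |N(C)_0| = 8 (objects)
  |N(C)_1| = 12 (morphisms)
  |N(C)_2| = 17 (composable pairs)
Total = 8 + 12 + 17 = 37

37


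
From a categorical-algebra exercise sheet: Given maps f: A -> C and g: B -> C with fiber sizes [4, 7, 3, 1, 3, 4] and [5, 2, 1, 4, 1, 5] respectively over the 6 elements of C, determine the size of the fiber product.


The pullback A x_C B consists of pairs (a, b) with f(a) = g(b).
For each element c in C, the fiber product has |f^-1(c)| * |g^-1(c)| elements.
Summing over C: 4 * 5 + 7 * 2 + 3 * 1 + 1 * 4 + 3 * 1 + 4 * 5
= 20 + 14 + 3 + 4 + 3 + 20 = 64

64


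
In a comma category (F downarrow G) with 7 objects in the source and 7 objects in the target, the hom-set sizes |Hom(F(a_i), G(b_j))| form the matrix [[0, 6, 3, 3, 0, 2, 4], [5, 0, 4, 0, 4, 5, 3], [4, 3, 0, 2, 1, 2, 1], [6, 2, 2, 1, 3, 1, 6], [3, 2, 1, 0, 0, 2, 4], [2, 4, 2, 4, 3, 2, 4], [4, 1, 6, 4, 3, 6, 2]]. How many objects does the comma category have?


Objects of (F downarrow G) are triples (a, b, h: F(a)->G(b)).
The count equals the sum of all entries in the hom-matrix.
sum(row 0) = 18
sum(row 1) = 21
sum(row 2) = 13
sum(row 3) = 21
sum(row 4) = 12
sum(row 5) = 21
sum(row 6) = 26
Grand total = 132

132


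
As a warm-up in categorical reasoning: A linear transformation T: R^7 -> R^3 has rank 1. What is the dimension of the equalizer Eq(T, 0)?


The equalizer of f and the zero map is ker(f).
By the rank-nullity theorem: dim(ker(f)) = dim(domain) - rank(f).
dim(ker(f)) = 7 - 1 = 6

6


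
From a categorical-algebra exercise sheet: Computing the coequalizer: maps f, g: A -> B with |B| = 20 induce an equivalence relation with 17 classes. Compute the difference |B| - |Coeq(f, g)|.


The coequalizer Coeq(f, g) = B / ~ has one element per equivalence class.
|B| = 20, |Coeq(f, g)| = 17.
|B| - |Coeq(f, g)| = 20 - 17 = 3.

3


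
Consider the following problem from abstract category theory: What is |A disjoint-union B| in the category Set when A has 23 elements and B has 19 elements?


In Set, the coproduct A + B is the disjoint union.
|A + B| = |A| + |B| = 23 + 19 = 42

42


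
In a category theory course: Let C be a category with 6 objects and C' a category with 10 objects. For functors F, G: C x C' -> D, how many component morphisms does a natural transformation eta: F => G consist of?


A natural transformation eta: F => G assigns one component morphism per
object of the domain category.
The domain is the product category C x C', so
|Ob(C x C')| = |Ob(C)| * |Ob(C')| = 6 * 10 = 60.
Therefore eta has 60 component morphisms.

60


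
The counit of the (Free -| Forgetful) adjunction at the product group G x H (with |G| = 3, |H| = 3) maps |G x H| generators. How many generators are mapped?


The counit epsilon_K: F(U(K)) -> K of the Free-Forgetful adjunction
maps |K| generators of F(U(K)) into K. For K = G x H (the product group),
|G x H| = |G| * |H|.
Total generators mapped = 3 * 3 = 9.

9


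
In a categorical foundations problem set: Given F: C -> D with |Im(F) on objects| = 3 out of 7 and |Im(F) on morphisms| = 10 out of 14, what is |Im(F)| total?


The image of F consists of distinct objects and distinct morphisms.
|Im(F)| on objects = 3
|Im(F)| on morphisms = 10
Total image cardinality = 3 + 10 = 13

13


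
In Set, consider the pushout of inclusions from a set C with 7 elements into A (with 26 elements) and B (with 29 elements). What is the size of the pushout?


The pushout A +_C B identifies the images of C in A and B.
|A +_C B| = |A| + |B| - |C| (for injections).
= 26 + 29 - 7 = 48

48


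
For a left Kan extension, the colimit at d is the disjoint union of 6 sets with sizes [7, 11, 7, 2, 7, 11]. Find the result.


Pointwise, the left Kan extension (Lan_F H)(d) is the colimit, indexed
by the comma category (F downarrow d), of H composed with the
projection (F downarrow d) -> C. Here that colimit is given
as a coproduct (disjoint union) of sets, so its cardinality is the
sum of the sizes of the summands.
Coproduct of sets with sizes: 7 + 11 + 7 + 2 + 7 + 11
= 45

45


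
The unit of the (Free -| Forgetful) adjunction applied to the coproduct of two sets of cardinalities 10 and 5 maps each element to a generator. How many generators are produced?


The unit eta_X: X -> U(F(X)) of the Free-Forgetful adjunction
maps each element of X to a generator of F(X). For X = S + T (disjoint
union in Set), |S + T| = |S| + |T|.
Total mappings = 10 + 5 = 15.

15


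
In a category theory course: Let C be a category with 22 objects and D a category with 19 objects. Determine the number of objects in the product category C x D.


The product category C x D has objects that are pairs (c, d).
Number of pairs = |Ob(C)| * |Ob(D)| = 22 * 19 = 418

418


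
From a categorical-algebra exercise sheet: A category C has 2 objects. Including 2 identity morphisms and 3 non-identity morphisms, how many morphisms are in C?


Each object has an identity morphism, giving 2 identities.
Adding the 3 non-identity morphisms:
Total = 2 + 3 = 5

5


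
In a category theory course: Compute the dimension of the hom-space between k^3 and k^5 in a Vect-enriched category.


In Vect-enriched categories, Hom(k^n, k^m) is the space of m x n matrices.
dim(Hom(k^3, k^5)) = 5 * 3 = 15

15


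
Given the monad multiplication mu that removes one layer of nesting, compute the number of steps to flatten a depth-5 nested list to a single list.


Each application of mu: T^2 -> T removes one layer of nesting.
Starting at depth 5 (i.e., T^5(X)), we need to reach T(X).
Number of mu applications = 5 - 1 = 4

4


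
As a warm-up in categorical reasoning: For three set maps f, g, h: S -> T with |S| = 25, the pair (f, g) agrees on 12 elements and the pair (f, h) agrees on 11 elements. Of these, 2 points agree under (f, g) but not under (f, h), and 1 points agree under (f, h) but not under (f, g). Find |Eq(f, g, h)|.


Eq(f, g, h) is the triple-agreement set: points in S where all three
maps take the same value. Using inclusion-exclusion on the pairwise data:
Pair (f, g) agrees on 12 points; pair (f, h) on 11 points.
Points agreeing under (f, g) but not (f, h) = 2; under (f, h) but not (f, g) = 1.
Triple-agreement = agreement-in-(f, g) minus points that agree under (f, g) but not (f, h):
|Eq(f, g, h)| = 12 - 2 = 10
(cross-check via (f, h): 11 - 1 = 10.)

10


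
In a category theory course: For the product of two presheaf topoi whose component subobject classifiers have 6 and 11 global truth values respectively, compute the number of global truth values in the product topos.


In a product of presheaf topoi E_1 x E_2, the subobject classifier
is Omega = Omega_1 x Omega_2 (componentwise), so
|Omega(top)| = |Omega_1(top_1)| * |Omega_2(top_2)|.
= 6 * 11 = 66.

66


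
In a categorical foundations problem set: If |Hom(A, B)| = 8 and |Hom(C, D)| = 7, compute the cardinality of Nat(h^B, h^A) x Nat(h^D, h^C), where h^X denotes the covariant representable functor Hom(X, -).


By the Yoneda lemma, Nat(h^B, h^A) is isomorphic to Hom(A, B),
so |Nat(h^B, h^A)| = |Hom(A, B)| and |Nat(h^D, h^C)| = |Hom(C, D)|.
|Hom(A, B)| = 8, |Hom(C, D)| = 7.
|Nat(h^B, h^A) x Nat(h^D, h^C)| = 8 * 7 = 56

56


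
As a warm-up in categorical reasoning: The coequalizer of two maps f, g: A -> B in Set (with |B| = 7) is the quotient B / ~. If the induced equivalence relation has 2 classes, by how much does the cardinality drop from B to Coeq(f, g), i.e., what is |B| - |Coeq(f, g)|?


The coequalizer Coeq(f, g) = B / ~ has one element per equivalence class.
|B| = 7, |Coeq(f, g)| = 2.
|B| - |Coeq(f, g)| = 7 - 2 = 5.

5


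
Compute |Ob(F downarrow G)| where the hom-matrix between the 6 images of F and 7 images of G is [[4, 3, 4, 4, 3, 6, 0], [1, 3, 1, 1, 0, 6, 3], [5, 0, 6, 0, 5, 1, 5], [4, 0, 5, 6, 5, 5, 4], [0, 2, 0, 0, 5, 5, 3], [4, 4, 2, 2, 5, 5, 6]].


Objects of (F downarrow G) are triples (a, b, h: F(a)->G(b)).
The count equals the sum of all entries in the hom-matrix.
sum(row 0) = 24
sum(row 1) = 15
sum(row 2) = 22
sum(row 3) = 29
sum(row 4) = 15
sum(row 5) = 28
Grand total = 133

133


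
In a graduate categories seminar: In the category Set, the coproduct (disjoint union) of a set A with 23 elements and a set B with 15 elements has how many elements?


In Set, the coproduct A + B is the disjoint union.
|A + B| = |A| + |B| = 23 + 15 = 38

38


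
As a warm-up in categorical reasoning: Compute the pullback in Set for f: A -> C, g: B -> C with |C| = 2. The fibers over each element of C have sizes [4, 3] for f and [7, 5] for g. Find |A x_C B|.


The pullback A x_C B consists of pairs (a, b) with f(a) = g(b).
For each element c in C, the fiber product has |f^-1(c)| * |g^-1(c)| elements.
Summing over C: 4 * 7 + 3 * 5
= 28 + 15 = 43

43


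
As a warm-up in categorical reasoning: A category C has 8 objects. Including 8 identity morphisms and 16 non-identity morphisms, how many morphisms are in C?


Each object has an identity morphism, giving 8 identities.
Adding the 16 non-identity morphisms:
Total = 8 + 16 = 24

24


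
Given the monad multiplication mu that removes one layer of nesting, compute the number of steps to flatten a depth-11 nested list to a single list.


Each application of mu: T^2 -> T removes one layer of nesting.
Starting at depth 11 (i.e., T^11(X)), we need to reach T(X).
Number of mu applications = 11 - 1 = 10

10


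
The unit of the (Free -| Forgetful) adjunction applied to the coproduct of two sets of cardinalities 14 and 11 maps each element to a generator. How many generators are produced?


The unit eta_X: X -> U(F(X)) of the Free-Forgetful adjunction
maps each element of X to a generator of F(X). For X = S + T (disjoint
union in Set), |S + T| = |S| + |T|.
Total mappings = 14 + 11 = 25.

25


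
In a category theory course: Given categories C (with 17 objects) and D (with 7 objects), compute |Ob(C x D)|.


The product category C x D has objects that are pairs (c, d).
Number of pairs = |Ob(C)| * |Ob(D)| = 17 * 7 = 119

119


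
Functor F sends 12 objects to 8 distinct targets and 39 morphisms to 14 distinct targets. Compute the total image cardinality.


The image of F consists of distinct objects and distinct morphisms.
|Im(F)| on objects = 8
|Im(F)| on morphisms = 14
Total image cardinality = 8 + 14 = 22

22


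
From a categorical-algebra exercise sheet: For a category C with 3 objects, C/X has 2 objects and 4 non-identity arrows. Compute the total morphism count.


In the slice category C/X, objects are morphisms to X.
Identity morphisms: 2 (one per object of C/X).
Non-identity morphisms: 4.
Total = 2 + 4 = 6

6


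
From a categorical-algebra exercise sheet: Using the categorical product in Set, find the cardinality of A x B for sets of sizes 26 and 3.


In Set, the product A x B is the Cartesian product.
By the universal property, |A x B| = |A| * |B|.
|A x B| = 26 * 3 = 78

78


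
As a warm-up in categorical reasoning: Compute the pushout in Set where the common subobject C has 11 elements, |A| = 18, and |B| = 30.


The pushout A +_C B identifies the images of C in A and B.
|A +_C B| = |A| + |B| - |C| (for injections).
= 18 + 30 - 11 = 37

37


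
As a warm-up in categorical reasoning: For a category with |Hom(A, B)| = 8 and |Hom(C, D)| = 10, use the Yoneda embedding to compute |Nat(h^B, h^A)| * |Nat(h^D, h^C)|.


By the Yoneda lemma, Nat(h^B, h^A) is isomorphic to Hom(A, B),
so |Nat(h^B, h^A)| = |Hom(A, B)| and |Nat(h^D, h^C)| = |Hom(C, D)|.
|Hom(A, B)| = 8, |Hom(C, D)| = 10.
|Nat(h^B, h^A) x Nat(h^D, h^C)| = 8 * 10 = 80

80


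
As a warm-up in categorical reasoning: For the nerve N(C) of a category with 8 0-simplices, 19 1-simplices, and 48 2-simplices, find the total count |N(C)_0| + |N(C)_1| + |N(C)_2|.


The 2-skeleton of the nerve N(C) consists of simplices in dimensions 0, 1, 2:
  |N(C)_0| = 8 (objects)
  |N(C)_1| = 19 (morphisms)
  |N(C)_2| = 48 (composable pairs)
Total = 8 + 19 + 48 = 75

75


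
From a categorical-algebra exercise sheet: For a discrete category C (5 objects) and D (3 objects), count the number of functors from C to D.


A functor from a discrete category C to D is determined by
where each object maps. Each of the 5 objects of C can map
to any of the 3 objects of D independently.
Number of functors = 3^5 = 243

243


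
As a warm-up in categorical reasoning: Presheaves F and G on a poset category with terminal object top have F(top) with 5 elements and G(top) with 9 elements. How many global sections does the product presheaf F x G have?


Global sections of a presheaf on a poset with terminal top satisfy
Gamma(H) ~ H(top). Presheaves admit pointwise products, so
(F x G)(top) = F(top) x G(top) (Cartesian product).
|Gamma(F x G)| = |F(top)| * |G(top)| = 5 * 9 = 45.

45
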